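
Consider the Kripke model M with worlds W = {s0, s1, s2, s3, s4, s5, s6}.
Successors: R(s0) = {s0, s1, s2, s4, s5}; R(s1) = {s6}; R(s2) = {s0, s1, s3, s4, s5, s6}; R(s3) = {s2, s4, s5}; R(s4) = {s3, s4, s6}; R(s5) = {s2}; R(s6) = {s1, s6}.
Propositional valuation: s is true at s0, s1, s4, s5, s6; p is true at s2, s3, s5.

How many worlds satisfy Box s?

Let φ = Box s. Evaluate φ at each world:
  s0 (successors {s0, s1, s2, s4, s5}): φ is false.
  s1 (successors {s6}): φ is true.
  s2 (successors {s0, s1, s3, s4, s5, s6}): φ is false.
  s3 (successors {s2, s4, s5}): φ is false.
  s4 (successors {s3, s4, s6}): φ is false.
  s5 (successors {s2}): φ is false.
  s6 (successors {s1, s6}): φ is true.
For instance, at s5:
  At s5: Box s requires s at every successor {s2}.
    s fails at s2, so Box s is false at s5.
Satisfying worlds: {s1, s6}

2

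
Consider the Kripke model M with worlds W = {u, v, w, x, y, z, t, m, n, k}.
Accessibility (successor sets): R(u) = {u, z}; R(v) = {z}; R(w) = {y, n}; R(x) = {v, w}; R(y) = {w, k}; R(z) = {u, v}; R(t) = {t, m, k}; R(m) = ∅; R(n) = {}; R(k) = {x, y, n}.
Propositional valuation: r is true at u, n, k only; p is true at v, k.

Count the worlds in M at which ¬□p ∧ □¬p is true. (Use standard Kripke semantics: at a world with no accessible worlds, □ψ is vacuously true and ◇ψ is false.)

4

Recall that □ψ holds at a world iff ψ holds at every accessible world, and ◇ψ holds iff ψ holds at some accessible world.
Let φ = ¬□p ∧ □¬p. Evaluate φ at each world:
  u (successors {u, z}): φ is true.
  v (successors {z}): φ is true.
  w (successors {y, n}): φ is true.
  x (successors {v, w}): φ is false.
  y (successors {w, k}): φ is false.
  z (successors {u, v}): φ is false.
  t (successors {t, m, k}): φ is false.
  m (successors ∅): φ is false.
  n (successors ∅): φ is false.
  k (successors {x, y, n}): φ is true.
For instance, at u:
  At u: ¬□p is true, □¬p is true, so ¬□p ∧ □¬p is true.
    At u: □p is false, so ¬□p is true.
      At u: □p requires p at every successor {u, z}.
        p fails at u, so □p is false at u.
    At u: □¬p requires ¬p at every successor {u, z}.
      At u: ¬p is true.
      At z: ¬p is true.
    So □¬p is true at u.
Satisfying worlds: {u, v, w, k}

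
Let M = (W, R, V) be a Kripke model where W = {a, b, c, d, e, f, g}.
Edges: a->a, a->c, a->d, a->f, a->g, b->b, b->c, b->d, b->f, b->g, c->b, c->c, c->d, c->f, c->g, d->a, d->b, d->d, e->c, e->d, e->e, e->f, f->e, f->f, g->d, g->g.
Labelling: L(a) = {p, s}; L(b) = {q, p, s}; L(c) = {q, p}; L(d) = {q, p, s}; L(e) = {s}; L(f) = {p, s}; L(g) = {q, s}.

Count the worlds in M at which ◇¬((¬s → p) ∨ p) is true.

0

Recall that ◇ψ holds at a world iff ψ holds at some accessible world.
Let φ = ◇¬((¬s → p) ∨ p). Evaluate φ at each world:
  a (successors {a, c, d, f, g}): φ is false.
  b (successors {b, c, d, f, g}): φ is false.
  c (successors {b, c, d, f, g}): φ is false.
  d (successors {a, b, d}): φ is false.
  e (successors {c, d, e, f}): φ is false.
  f (successors {e, f}): φ is false.
  g (successors {d, g}): φ is false.
For instance, at c:
  At c: ◇¬((¬s → p) ∨ p) requires ¬((¬s → p) ∨ p) at some successor in {b, c, d, f, g}.
    At b: ¬((¬s → p) ∨ p) is false.
    At c: ¬((¬s → p) ∨ p) is false.
    At d: ¬((¬s → p) ∨ p) is false.
    At f: ¬((¬s → p) ∨ p) is false.
    At g: ¬((¬s → p) ∨ p) is false.
  So ◇¬((¬s → p) ∨ p) is false at c.
Satisfying worlds: none.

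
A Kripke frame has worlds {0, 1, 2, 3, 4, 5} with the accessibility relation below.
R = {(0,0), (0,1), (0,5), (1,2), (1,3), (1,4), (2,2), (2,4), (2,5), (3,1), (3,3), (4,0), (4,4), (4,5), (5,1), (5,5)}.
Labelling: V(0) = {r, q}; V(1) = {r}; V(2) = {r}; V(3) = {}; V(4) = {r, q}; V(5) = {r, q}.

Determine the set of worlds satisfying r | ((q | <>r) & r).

Recall that <>ψ holds at a world iff ψ holds at some accessible world.
Let φ = r | ((q | <>r) & r). Evaluate φ at each world:
  0 (successors {0, 1, 5}): φ is true.
  1 (successors {2, 3, 4}): φ is true.
  2 (successors {2, 4, 5}): φ is true.
  3 (successors {1, 3}): φ is false.
  4 (successors {0, 4, 5}): φ is true.
  5 (successors {1, 5}): φ is true.
For instance, at 4:
  At 4: r is true, (q | <>r) & r is true, so r | ((q | <>r) & r) is true.
    At 4: q | <>r is true, r is true, so (q | <>r) & r is true.
      At 4: q is true, <>r is true, so q | <>r is true.
Satisfying worlds: {0, 1, 2, 4, 5}

0, 1, 2, 4, 5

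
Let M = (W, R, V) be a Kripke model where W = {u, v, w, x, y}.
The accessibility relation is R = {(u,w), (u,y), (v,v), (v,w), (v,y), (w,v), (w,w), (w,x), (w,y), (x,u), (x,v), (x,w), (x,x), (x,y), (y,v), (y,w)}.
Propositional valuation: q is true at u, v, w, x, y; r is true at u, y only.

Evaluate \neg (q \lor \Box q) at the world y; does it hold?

At y: q \lor \Box q is true, so \neg (q \lor \Box q) is false.
  At y: q is true, \Box q is true, so q \lor \Box q is true.
    At y: \Box q requires q at every successor {v, w}.
      At v: q is true.
      At w: q is true.
    So \Box q is true at y.

No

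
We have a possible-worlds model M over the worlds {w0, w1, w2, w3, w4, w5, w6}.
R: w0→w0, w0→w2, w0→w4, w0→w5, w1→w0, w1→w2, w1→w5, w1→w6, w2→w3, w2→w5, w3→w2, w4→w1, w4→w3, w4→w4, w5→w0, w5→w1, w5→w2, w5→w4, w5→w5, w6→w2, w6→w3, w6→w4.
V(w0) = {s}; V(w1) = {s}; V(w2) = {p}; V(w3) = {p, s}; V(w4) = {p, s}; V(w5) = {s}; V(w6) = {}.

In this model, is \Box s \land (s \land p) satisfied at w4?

Yes

At w4: \Box s is true, s \land p is true, so \Box s \land (s \land p) is true.
  At w4: \Box s requires s at every successor {w1, w3, w4}.
    At w1: s is true.
    At w3: s is true.
    At w4: s is true.
  So \Box s is true at w4.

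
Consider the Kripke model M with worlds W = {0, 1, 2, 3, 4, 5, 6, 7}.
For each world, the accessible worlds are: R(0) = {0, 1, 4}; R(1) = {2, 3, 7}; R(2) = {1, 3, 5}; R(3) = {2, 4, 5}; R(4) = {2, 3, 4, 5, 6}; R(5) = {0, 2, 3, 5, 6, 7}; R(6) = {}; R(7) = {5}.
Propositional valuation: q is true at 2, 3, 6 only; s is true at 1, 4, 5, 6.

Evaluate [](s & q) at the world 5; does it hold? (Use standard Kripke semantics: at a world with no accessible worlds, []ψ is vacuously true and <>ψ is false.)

Recall that []ψ holds at a world iff ψ holds at every accessible world, and <>ψ holds iff ψ holds at some accessible world.
At 5: [](s & q) requires s & q at every successor {0, 2, 3, 5, 6, 7}.
  s & q fails at 0, so [](s & q) is false at 5.

No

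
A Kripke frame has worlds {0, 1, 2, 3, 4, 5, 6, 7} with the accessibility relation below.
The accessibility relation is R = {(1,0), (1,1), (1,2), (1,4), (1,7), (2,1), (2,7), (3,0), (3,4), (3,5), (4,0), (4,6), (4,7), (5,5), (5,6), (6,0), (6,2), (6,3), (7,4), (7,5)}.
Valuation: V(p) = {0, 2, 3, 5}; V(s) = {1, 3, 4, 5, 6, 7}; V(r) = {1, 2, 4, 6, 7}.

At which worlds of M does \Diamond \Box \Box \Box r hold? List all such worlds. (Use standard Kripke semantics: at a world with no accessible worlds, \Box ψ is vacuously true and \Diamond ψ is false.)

Let φ = \Diamond \Box \Box \Box r. Evaluate φ at each world:
  0 (successors ∅): φ is false.
  1 (successors {0, 1, 2, 4, 7}): φ is true.
  2 (successors {1, 7}): φ is false.
  3 (successors {0, 4, 5}): φ is true.
  4 (successors {0, 6, 7}): φ is true.
  5 (successors {5, 6}): φ is false.
  6 (successors {0, 2, 3}): φ is true.
  7 (successors {4, 5}): φ is false.
For instance, at 2:
  At 2: \Diamond \Box \Box \Box r requires \Box \Box \Box r at some successor in {1, 7}.
    At 1: \Box \Box \Box r is false.
    At 7: \Box \Box \Box r is false.
  So \Diamond \Box \Box \Box r is false at 2.
Satisfying worlds: {1, 3, 4, 6}

1, 3, 4, 6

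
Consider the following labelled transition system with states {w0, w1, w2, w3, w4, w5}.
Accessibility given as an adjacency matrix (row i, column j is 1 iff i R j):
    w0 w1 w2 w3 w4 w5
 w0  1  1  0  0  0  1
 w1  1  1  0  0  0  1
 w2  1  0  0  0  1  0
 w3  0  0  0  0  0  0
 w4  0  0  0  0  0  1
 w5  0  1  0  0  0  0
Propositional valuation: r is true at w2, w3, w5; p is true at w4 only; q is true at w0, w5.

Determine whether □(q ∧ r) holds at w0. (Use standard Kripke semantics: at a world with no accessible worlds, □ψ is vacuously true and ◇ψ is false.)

At w0: □(q ∧ r) requires q ∧ r at every successor {w0, w1, w5}.
  q ∧ r fails at w0, so □(q ∧ r) is false at w0.

No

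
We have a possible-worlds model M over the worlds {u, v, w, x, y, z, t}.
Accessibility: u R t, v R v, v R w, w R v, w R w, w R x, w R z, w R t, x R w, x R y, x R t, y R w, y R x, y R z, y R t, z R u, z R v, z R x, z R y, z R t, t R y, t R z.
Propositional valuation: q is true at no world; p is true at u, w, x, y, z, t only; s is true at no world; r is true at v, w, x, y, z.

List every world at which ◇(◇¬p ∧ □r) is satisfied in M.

v, w, z

Let φ = ◇(◇¬p ∧ □r). Evaluate φ at each world:
  u (successors {t}): φ is false.
  v (successors {v, w}): φ is true.
  w (successors {v, w, x, z, t}): φ is true.
  x (successors {w, y, t}): φ is false.
  y (successors {w, x, z, t}): φ is false.
  z (successors {u, v, x, y, t}): φ is true.
  t (successors {y, z}): φ is false.
For instance, at t:
  At t: ◇(◇¬p ∧ □r) requires ◇¬p ∧ □r at some successor in {y, z}.
    At y: ◇¬p ∧ □r is false.
    At z: ◇¬p ∧ □r is false.
  So ◇(◇¬p ∧ □r) is false at t.
Satisfying worlds: {v, w, z}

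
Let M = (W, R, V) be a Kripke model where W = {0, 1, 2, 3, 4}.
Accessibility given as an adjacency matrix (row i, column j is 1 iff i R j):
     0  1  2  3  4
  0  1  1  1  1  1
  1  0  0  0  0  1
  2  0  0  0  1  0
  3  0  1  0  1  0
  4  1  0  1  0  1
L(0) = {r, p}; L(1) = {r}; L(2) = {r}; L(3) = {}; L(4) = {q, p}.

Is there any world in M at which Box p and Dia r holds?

No

Let φ = Box p and Dia r. Evaluate φ at each world:
  0 (successors {0, 1, 2, 3, 4}): φ is false.
  1 (successors {4}): φ is false.
  2 (successors {3}): φ is false.
  3 (successors {1, 3}): φ is false.
  4 (successors {0, 2, 4}): φ is false.
For instance, at 2:
  At 2: Box p is false, Dia r is false, so Box p and Dia r is false.
    At 2: Box p requires p at every successor {3}.
      p fails at 3, so Box p is false at 2.
    At 2: Dia r requires r at some successor in {3}.
      At 3: r is false.
    So Dia r is false at 2.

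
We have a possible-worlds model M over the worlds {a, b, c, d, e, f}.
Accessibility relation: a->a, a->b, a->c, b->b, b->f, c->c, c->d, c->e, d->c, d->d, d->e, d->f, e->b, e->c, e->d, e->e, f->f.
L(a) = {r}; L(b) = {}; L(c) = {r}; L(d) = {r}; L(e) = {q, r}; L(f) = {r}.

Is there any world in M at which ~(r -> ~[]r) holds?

Let φ = ~(r -> ~[]r). Evaluate φ at each world:
  a (successors {a, b, c}): φ is false.
  b (successors {b, f}): φ is false.
  c (successors {c, d, e}): φ is true.
  d (successors {c, d, e, f}): φ is true.
  e (successors {b, c, d, e}): φ is false.
  f (successors {f}): φ is true.
Detail at c (witness):
  At c: r -> ~[]r is false, so ~(r -> ~[]r) is true.
    At c: r is true, ~[]r is false, so r -> ~[]r is false.
      At c: []r is true, so ~[]r is false.

Yes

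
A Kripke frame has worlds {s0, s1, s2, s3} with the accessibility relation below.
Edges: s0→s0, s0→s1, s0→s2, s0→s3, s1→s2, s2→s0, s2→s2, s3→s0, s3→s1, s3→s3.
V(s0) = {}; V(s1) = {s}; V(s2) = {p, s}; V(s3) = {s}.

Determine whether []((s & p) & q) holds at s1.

No

Recall that []ψ holds at a world iff ψ holds at every accessible world, and <>ψ holds iff ψ holds at some accessible world.
At s1: []((s & p) & q) requires (s & p) & q at every successor {s2}.
  (s & p) & q fails at s2, so []((s & p) & q) is false at s1.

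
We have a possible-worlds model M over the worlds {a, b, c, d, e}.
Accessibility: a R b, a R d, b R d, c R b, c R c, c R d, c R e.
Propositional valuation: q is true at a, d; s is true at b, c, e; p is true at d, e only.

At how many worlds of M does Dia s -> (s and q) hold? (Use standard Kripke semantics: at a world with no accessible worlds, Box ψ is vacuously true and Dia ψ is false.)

Let φ = Dia s -> (s and q). Evaluate φ at each world:
  a (successors {b, d}): φ is false.
  b (successors {d}): φ is true.
  c (successors {b, c, d, e}): φ is false.
  d (successors ∅): φ is true.
  e (successors ∅): φ is true.
For instance, at b:
  At b: Dia s is false, s and q is false, so Dia s -> (s and q) is true.
    At b: Dia s requires s at some successor in {d}.
      At d: s is false.
    So Dia s is false at b.
Satisfying worlds: {b, d, e}

3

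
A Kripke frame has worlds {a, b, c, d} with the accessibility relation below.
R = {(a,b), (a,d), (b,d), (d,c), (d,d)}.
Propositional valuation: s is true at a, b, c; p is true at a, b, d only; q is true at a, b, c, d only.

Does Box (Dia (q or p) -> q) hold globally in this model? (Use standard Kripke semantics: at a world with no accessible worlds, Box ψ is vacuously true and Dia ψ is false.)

Let φ = Box (Dia (q or p) -> q). Evaluate φ at each world:
  a (successors {b, d}): φ is true.
  b (successors {d}): φ is true.
  c (successors ∅): φ is true.
  d (successors {c, d}): φ is true.
For instance, at d:
  At d: Box (Dia (q or p) -> q) requires Dia (q or p) -> q at every successor {c, d}.
      At c: Dia (q or p) is false, q is true, so Dia (q or p) -> q is true.
      At d: Dia (q or p) is true, q is true, so Dia (q or p) -> q is true.
  So Box (Dia (q or p) -> q) is true at d.

Yes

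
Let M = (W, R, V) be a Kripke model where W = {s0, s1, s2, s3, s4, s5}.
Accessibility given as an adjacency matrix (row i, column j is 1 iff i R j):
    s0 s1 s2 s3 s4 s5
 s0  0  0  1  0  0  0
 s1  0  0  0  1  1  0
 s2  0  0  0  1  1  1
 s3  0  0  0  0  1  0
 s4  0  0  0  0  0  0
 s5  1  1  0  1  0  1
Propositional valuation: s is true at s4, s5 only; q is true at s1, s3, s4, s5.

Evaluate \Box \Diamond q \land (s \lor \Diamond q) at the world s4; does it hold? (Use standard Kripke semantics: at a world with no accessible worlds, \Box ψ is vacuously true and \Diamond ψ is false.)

At s4: \Box \Diamond q is true, s \lor \Diamond q is true, so \Box \Diamond q \land (s \lor \Diamond q) is true.
  At s4: no accessible worlds, so \Box \Diamond q holds vacuously.
  At s4: s is true, \Diamond q is false, so s \lor \Diamond q is true.
    At s4: no accessible worlds, so \Diamond q is false.

Yes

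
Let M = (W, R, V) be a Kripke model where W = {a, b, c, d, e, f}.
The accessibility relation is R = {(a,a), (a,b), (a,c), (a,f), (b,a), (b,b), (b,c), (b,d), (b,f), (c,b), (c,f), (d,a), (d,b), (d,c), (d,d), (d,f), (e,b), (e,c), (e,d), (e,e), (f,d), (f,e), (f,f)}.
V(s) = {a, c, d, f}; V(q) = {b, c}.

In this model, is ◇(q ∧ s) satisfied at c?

Recall that ◇ψ holds at a world iff ψ holds at some accessible world.
At c: ◇(q ∧ s) requires q ∧ s at some successor in {b, f}.
  At b: q ∧ s is false.
  At f: q ∧ s is false.
So ◇(q ∧ s) is false at c.

No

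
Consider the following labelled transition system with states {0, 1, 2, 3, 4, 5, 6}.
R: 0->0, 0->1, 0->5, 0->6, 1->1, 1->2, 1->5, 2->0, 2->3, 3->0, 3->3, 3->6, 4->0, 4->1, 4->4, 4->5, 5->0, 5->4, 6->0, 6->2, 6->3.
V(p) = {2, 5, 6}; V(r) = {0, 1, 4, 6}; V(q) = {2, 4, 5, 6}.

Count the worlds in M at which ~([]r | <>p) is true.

1

Recall that []ψ holds at a world iff ψ holds at every accessible world, and <>ψ holds iff ψ holds at some accessible world.
Let φ = ~([]r | <>p). Evaluate φ at each world:
  0 (successors {0, 1, 5, 6}): φ is false.
  1 (successors {1, 2, 5}): φ is false.
  2 (successors {0, 3}): φ is true.
  3 (successors {0, 3, 6}): φ is false.
  4 (successors {0, 1, 4, 5}): φ is false.
  5 (successors {0, 4}): φ is false.
  6 (successors {0, 2, 3}): φ is false.
For instance, at 1:
  At 1: []r | <>p is true, so ~([]r | <>p) is false.
    At 1: []r is false, <>p is true, so []r | <>p is true.
      At 1: []r requires r at every successor {1, 2, 5}.
        r fails at 2, so []r is false at 1.
      At 1: <>p requires p at some successor in {1, 2, 5}.
        p holds at 2, so <>p is true at 1.
Satisfying worlds: {2}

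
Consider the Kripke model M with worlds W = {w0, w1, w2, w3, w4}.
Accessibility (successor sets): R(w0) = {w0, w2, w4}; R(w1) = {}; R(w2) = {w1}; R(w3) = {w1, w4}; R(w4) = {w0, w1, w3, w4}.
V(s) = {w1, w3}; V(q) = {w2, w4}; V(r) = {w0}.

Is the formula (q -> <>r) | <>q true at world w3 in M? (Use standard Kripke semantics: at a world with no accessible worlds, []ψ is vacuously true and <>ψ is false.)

At w3: q -> <>r is true, <>q is true, so (q -> <>r) | <>q is true.
  At w3: q is false, <>r is false, so q -> <>r is true.
    At w3: <>r requires r at some successor in {w1, w4}.
      At w1: r is false.
      At w4: r is false.
    So <>r is false at w3.
  At w3: <>q requires q at some successor in {w1, w4}.
    q holds at w4, so <>q is true at w3.

Yes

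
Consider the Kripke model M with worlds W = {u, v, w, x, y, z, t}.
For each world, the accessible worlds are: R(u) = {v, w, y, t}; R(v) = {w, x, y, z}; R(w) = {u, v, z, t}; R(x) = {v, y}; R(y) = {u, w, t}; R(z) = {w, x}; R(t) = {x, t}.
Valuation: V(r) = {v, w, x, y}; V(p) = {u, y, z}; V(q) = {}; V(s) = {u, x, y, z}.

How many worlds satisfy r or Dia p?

5

Let φ = r or Dia p. Evaluate φ at each world:
  u (successors {v, w, y, t}): φ is true.
  v (successors {w, x, y, z}): φ is true.
  w (successors {u, v, z, t}): φ is true.
  x (successors {v, y}): φ is true.
  y (successors {u, w, t}): φ is true.
  z (successors {w, x}): φ is false.
  t (successors {x, t}): φ is false.
For instance, at v:
  At v: r is true, Dia p is true, so r or Dia p is true.
    At v: Dia p requires p at some successor in {w, x, y, z}.
      p holds at y, so Dia p is true at v.
Satisfying worlds: {u, v, w, x, y}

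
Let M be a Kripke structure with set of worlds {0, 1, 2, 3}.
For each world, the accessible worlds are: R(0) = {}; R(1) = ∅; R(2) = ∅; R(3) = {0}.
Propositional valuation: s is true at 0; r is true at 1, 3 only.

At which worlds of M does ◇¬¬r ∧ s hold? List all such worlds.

none

Let φ = ◇¬¬r ∧ s. Evaluate φ at each world:
  0 (successors ∅): φ is false.
  1 (successors ∅): φ is false.
  2 (successors ∅): φ is false.
  3 (successors {0}): φ is false.
For instance, at 3:
  At 3: ◇¬¬r is false, s is false, so ◇¬¬r ∧ s is false.
    At 3: ◇¬¬r requires ¬¬r at some successor in {0}.
      At 0: ¬¬r is false.
    So ◇¬¬r is false at 3.
Satisfying worlds: none.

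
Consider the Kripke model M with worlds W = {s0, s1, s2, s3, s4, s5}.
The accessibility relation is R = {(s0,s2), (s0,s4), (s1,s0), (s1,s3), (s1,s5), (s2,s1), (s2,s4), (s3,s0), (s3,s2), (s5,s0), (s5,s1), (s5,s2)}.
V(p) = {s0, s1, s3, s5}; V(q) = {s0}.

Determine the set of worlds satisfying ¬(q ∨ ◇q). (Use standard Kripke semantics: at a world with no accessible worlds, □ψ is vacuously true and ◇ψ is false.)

s2, s4

Let φ = ¬(q ∨ ◇q). Evaluate φ at each world:
  s0 (successors {s2, s4}): φ is false.
  s1 (successors {s0, s3, s5}): φ is false.
  s2 (successors {s1, s4}): φ is true.
  s3 (successors {s0, s2}): φ is false.
  s4 (successors ∅): φ is true.
  s5 (successors {s0, s1, s2}): φ is false.
For instance, at s2:
  At s2: q ∨ ◇q is false, so ¬(q ∨ ◇q) is true.
    At s2: q is false, ◇q is false, so q ∨ ◇q is false.
      At s2: ◇q requires q at some successor in {s1, s4}.
        At s1: q is false.
        At s4: q is false.
      So ◇q is false at s2.
Satisfying worlds: {s2, s4}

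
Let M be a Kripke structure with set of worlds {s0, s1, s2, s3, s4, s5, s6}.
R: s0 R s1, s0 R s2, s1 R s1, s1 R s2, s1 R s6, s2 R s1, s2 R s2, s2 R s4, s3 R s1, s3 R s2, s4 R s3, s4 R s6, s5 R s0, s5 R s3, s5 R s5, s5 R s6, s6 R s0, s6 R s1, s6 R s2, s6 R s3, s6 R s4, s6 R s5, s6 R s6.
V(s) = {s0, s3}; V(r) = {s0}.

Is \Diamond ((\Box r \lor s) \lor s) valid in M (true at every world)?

No

Let φ = \Diamond ((\Box r \lor s) \lor s). Evaluate φ at each world:
  s0 (successors {s1, s2}): φ is false.
  s1 (successors {s1, s2, s6}): φ is false.
  s2 (successors {s1, s2, s4}): φ is false.
  s3 (successors {s1, s2}): φ is false.
  s4 (successors {s3, s6}): φ is true.
  s5 (successors {s0, s3, s5, s6}): φ is true.
  s6 (successors {s0, s1, s2, s3, s4, s5, s6}): φ is true.
Detail at s0 (counterexample):
  At s0: \Diamond ((\Box r \lor s) \lor s) requires (\Box r \lor s) \lor s at some successor in {s1, s2}.
    At s1: (\Box r \lor s) \lor s is false.
    At s2: (\Box r \lor s) \lor s is false.
  So \Diamond ((\Box r \lor s) \lor s) is false at s0.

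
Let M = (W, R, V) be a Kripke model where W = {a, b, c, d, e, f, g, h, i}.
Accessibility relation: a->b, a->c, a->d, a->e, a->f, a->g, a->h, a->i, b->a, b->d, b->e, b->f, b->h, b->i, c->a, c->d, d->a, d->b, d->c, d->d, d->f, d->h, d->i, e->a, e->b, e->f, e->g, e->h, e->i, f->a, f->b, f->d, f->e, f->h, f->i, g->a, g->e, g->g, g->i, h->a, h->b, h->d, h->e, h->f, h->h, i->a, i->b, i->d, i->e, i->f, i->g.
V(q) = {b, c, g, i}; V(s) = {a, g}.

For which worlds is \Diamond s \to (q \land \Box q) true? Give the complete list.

Recall that \Box ψ holds at a world iff ψ holds at every accessible world, and \Diamond ψ holds iff ψ holds at some accessible world.
Let φ = \Diamond s \to (q \land \Box q). Evaluate φ at each world:
  a (successors {b, c, d, e, f, g, h, i}): φ is false.
  b (successors {a, d, e, f, h, i}): φ is false.
  c (successors {a, d}): φ is false.
  d (successors {a, b, c, d, f, h, i}): φ is false.
  e (successors {a, b, f, g, h, i}): φ is false.
  f (successors {a, b, d, e, h, i}): φ is false.
  g (successors {a, e, g, i}): φ is false.
  h (successors {a, b, d, e, f, h}): φ is false.
  i (successors {a, b, d, e, f, g}): φ is false.
For instance, at g:
  At g: \Diamond s is true, q \land \Box q is false, so \Diamond s \to (q \land \Box q) is false.
    At g: \Diamond s requires s at some successor in {a, e, g, i}.
      s holds at a, so \Diamond s is true at g.
    At g: q is true, \Box q is false, so q \land \Box q is false.
      At g: \Box q requires q at every successor {a, e, g, i}.
        q fails at a, so \Box q is false at g.
Satisfying worlds: none.

none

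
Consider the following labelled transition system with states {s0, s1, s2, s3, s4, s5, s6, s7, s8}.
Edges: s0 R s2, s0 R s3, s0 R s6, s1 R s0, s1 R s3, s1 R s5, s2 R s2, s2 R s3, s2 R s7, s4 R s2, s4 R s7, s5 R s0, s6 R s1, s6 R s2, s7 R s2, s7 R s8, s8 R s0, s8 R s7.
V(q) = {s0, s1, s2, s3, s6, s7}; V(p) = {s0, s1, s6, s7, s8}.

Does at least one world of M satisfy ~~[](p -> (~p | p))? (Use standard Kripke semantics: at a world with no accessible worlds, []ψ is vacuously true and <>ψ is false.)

Let φ = ~~[](p -> (~p | p)). Evaluate φ at each world:
  s0 (successors {s2, s3, s6}): φ is true.
  s1 (successors {s0, s3, s5}): φ is true.
  s2 (successors {s2, s3, s7}): φ is true.
  s3 (successors ∅): φ is true.
  s4 (successors {s2, s7}): φ is true.
  s5 (successors {s0}): φ is true.
  s6 (successors {s1, s2}): φ is true.
  s7 (successors {s2, s8}): φ is true.
  s8 (successors {s0, s7}): φ is true.
Detail at s0 (witness):
  At s0: ~[](p -> (~p | p)) is false, so ~~[](p -> (~p | p)) is true.
    At s0: [](p -> (~p | p)) is true, so ~[](p -> (~p | p)) is false.
      At s0: [](p -> (~p | p)) requires p -> (~p | p) at every successor {s2, s3, s6}.
        At s2: p -> (~p | p) is true.
        At s3: p -> (~p | p) is true.
        At s6: p -> (~p | p) is true.
      So [](p -> (~p | p)) is true at s0.

Yes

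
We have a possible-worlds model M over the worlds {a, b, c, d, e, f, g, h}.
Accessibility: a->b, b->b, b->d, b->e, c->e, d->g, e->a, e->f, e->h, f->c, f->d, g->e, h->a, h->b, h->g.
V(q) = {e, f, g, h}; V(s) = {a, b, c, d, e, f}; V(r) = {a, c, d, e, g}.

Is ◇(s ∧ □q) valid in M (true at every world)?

Recall that □ψ holds at a world iff ψ holds at every accessible world, and ◇ψ holds iff ψ holds at some accessible world.
Let φ = ◇(s ∧ □q). Evaluate φ at each world:
  a (successors {b}): φ is false.
  b (successors {b, d, e}): φ is true.
  c (successors {e}): φ is false.
  d (successors {g}): φ is false.
  e (successors {a, f, h}): φ is false.
  f (successors {c, d}): φ is true.
  g (successors {e}): φ is false.
  h (successors {a, b, g}): φ is false.
Detail at a (counterexample):
  At a: ◇(s ∧ □q) requires s ∧ □q at some successor in {b}.
    At b: s ∧ □q is false.
  So ◇(s ∧ □q) is false at a.

No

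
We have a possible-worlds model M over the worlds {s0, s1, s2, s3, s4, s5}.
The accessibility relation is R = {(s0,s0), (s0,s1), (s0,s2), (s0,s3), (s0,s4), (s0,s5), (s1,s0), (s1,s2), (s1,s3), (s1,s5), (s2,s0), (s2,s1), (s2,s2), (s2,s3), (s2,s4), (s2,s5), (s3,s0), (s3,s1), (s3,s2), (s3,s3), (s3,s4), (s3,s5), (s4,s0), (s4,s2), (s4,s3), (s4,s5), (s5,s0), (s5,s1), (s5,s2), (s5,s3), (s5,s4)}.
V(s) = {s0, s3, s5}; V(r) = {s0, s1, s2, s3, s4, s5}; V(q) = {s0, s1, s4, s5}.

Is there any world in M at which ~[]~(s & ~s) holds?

Let φ = ~[]~(s & ~s). Evaluate φ at each world:
  s0 (successors {s0, s1, s2, s3, s4, s5}): φ is false.
  s1 (successors {s0, s2, s3, s5}): φ is false.
  s2 (successors {s0, s1, s2, s3, s4, s5}): φ is false.
  s3 (successors {s0, s1, s2, s3, s4, s5}): φ is false.
  s4 (successors {s0, s2, s3, s5}): φ is false.
  s5 (successors {s0, s1, s2, s3, s4}): φ is false.
For instance, at s5:
  At s5: []~(s & ~s) is true, so ~[]~(s & ~s) is false.
    At s5: []~(s & ~s) requires ~(s & ~s) at every successor {s0, s1, s2, s3, s4}.
      At s0: ~(s & ~s) is true.
      At s1: ~(s & ~s) is true.
      At s2: ~(s & ~s) is true.
      At s3: ~(s & ~s) is true.
      At s4: ~(s & ~s) is true.
    So []~(s & ~s) is true at s5.

No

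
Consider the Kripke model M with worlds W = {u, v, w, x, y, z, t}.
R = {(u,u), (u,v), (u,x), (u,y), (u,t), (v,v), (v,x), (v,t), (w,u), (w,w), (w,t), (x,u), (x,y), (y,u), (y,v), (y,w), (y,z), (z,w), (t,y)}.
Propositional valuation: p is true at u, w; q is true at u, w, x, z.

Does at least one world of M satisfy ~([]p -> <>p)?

Recall that []ψ holds at a world iff ψ holds at every accessible world, and <>ψ holds iff ψ holds at some accessible world.
Let φ = ~([]p -> <>p). Evaluate φ at each world:
  u (successors {u, v, x, y, t}): φ is false.
  v (successors {v, x, t}): φ is false.
  w (successors {u, w, t}): φ is false.
  x (successors {u, y}): φ is false.
  y (successors {u, v, w, z}): φ is false.
  z (successors {w}): φ is false.
  t (successors {y}): φ is false.
For instance, at w:
  At w: []p -> <>p is true, so ~([]p -> <>p) is false.
    At w: []p is false, <>p is true, so []p -> <>p is true.
      At w: []p requires p at every successor {u, w, t}.
        p fails at t, so []p is false at w.
      At w: <>p requires p at some successor in {u, w, t}.
        p holds at u, so <>p is true at w.

No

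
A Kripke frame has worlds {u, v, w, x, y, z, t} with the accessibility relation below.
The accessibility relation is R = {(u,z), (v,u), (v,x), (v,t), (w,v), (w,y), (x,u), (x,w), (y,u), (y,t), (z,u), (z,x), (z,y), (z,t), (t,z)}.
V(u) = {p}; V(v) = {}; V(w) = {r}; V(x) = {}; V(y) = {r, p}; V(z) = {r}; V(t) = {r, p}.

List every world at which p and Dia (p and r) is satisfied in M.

Let φ = p and Dia (p and r). Evaluate φ at each world:
  u (successors {z}): φ is false.
  v (successors {u, x, t}): φ is false.
  w (successors {v, y}): φ is false.
  x (successors {u, w}): φ is false.
  y (successors {u, t}): φ is true.
  z (successors {u, x, y, t}): φ is false.
  t (successors {z}): φ is false.
For instance, at x:
  At x: p is false, Dia (p and r) is false, so p and Dia (p and r) is false.
    At x: Dia (p and r) requires p and r at some successor in {u, w}.
      At u: p and r is false.
      At w: p and r is false.
    So Dia (p and r) is false at x.
Satisfying worlds: {y}

y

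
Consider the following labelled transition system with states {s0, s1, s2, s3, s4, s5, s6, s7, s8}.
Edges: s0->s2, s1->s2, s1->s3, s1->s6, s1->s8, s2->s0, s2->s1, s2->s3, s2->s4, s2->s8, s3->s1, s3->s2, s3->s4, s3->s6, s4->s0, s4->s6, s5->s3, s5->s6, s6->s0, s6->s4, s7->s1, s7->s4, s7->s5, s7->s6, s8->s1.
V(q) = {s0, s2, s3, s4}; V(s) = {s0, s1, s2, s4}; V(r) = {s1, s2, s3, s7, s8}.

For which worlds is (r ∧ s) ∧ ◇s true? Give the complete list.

Recall that ◇ψ holds at a world iff ψ holds at some accessible world.
Let φ = (r ∧ s) ∧ ◇s. Evaluate φ at each world:
  s0 (successors {s2}): φ is false.
  s1 (successors {s2, s3, s6, s8}): φ is true.
  s2 (successors {s0, s1, s3, s4, s8}): φ is true.
  s3 (successors {s1, s2, s4, s6}): φ is false.
  s4 (successors {s0, s6}): φ is false.
  s5 (successors {s3, s6}): φ is false.
  s6 (successors {s0, s4}): φ is false.
  s7 (successors {s1, s4, s5, s6}): φ is false.
  s8 (successors {s1}): φ is false.
For instance, at s6:
  At s6: r ∧ s is false, ◇s is true, so (r ∧ s) ∧ ◇s is false.
    At s6: ◇s requires s at some successor in {s0, s4}.
      s holds at s0, so ◇s is true at s6.
Satisfying worlds: {s1, s2}

s1, s2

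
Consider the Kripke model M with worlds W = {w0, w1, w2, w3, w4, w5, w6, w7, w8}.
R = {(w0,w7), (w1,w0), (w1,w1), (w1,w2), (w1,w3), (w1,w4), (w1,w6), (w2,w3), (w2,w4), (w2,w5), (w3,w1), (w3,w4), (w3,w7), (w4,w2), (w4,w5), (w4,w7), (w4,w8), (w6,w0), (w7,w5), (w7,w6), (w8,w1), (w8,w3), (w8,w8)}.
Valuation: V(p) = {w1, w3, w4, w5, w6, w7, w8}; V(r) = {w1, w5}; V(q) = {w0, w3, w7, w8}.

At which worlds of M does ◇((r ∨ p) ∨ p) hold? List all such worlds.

w0, w1, w2, w3, w4, w7, w8

Let φ = ◇((r ∨ p) ∨ p). Evaluate φ at each world:
  w0 (successors {w7}): φ is true.
  w1 (successors {w0, w1, w2, w3, w4, w6}): φ is true.
  w2 (successors {w3, w4, w5}): φ is true.
  w3 (successors {w1, w4, w7}): φ is true.
  w4 (successors {w2, w5, w7, w8}): φ is true.
  w5 (successors ∅): φ is false.
  w6 (successors {w0}): φ is false.
  w7 (successors {w5, w6}): φ is true.
  w8 (successors {w1, w3, w8}): φ is true.
For instance, at w0:
  At w0: ◇((r ∨ p) ∨ p) requires (r ∨ p) ∨ p at some successor in {w7}.
    (r ∨ p) ∨ p holds at w7, so ◇((r ∨ p) ∨ p) is true at w0.
Satisfying worlds: {w0, w1, w2, w3, w4, w7, w8}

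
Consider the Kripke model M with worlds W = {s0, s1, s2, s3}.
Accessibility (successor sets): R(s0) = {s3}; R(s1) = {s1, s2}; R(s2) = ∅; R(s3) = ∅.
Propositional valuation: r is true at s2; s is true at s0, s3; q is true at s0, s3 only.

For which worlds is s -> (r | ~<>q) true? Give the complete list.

s1, s2, s3

Let φ = s -> (r | ~<>q). Evaluate φ at each world:
  s0 (successors {s3}): φ is false.
  s1 (successors {s1, s2}): φ is true.
  s2 (successors ∅): φ is true.
  s3 (successors ∅): φ is true.
For instance, at s0:
  At s0: s is true, r | ~<>q is false, so s -> (r | ~<>q) is false.
    At s0: r is false, ~<>q is false, so r | ~<>q is false.
      At s0: <>q is true, so ~<>q is false.
Satisfying worlds: {s1, s2, s3}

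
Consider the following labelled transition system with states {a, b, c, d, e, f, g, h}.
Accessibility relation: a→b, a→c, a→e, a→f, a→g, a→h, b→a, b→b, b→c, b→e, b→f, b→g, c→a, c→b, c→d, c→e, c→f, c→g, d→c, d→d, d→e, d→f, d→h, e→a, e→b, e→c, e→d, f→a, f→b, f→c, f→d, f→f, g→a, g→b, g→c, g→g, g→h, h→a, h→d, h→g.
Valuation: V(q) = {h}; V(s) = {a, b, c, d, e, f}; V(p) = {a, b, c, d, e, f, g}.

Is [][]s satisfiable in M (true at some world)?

No

Recall that []ψ holds at a world iff ψ holds at every accessible world, and <>ψ holds iff ψ holds at some accessible world.
Let φ = [][]s. Evaluate φ at each world:
  a (successors {b, c, e, f, g, h}): φ is false.
  b (successors {a, b, c, e, f, g}): φ is false.
  c (successors {a, b, d, e, f, g}): φ is false.
  d (successors {c, d, e, f, h}): φ is false.
  e (successors {a, b, c, d}): φ is false.
  f (successors {a, b, c, d, f}): φ is false.
  g (successors {a, b, c, g, h}): φ is false.
  h (successors {a, d, g}): φ is false.
For instance, at f:
  At f: [][]s requires []s at every successor {a, b, c, d, f}.
    []s fails at a, so [][]s is false at f.
      At a: []s requires s at every successor {b, c, e, f, g, h}.
        s fails at g, so []s is false at a.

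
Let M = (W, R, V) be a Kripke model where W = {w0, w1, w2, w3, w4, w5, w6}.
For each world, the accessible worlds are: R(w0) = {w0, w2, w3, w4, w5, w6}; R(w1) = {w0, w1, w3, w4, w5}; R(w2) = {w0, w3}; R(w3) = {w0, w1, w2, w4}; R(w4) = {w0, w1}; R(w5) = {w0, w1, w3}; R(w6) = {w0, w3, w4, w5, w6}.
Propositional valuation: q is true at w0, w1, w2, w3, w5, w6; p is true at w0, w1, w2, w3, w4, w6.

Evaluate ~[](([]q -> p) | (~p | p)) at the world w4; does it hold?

At w4: [](([]q -> p) | (~p | p)) is true, so ~[](([]q -> p) | (~p | p)) is false.
  At w4: [](([]q -> p) | (~p | p)) requires ([]q -> p) | (~p | p) at every successor {w0, w1}.
      At w0: []q -> p is true, ~p | p is true, so ([]q -> p) | (~p | p) is true.
      At w1: []q -> p is true, ~p | p is true, so ([]q -> p) | (~p | p) is true.
  So [](([]q -> p) | (~p | p)) is true at w4.

No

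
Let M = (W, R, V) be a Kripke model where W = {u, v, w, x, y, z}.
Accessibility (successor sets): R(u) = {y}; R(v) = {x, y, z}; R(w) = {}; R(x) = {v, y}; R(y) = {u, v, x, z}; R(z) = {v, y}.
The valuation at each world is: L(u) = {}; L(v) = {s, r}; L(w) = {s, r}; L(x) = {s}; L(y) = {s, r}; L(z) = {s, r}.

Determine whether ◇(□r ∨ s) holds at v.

Yes

Recall that □ψ holds at a world iff ψ holds at every accessible world, and ◇ψ holds iff ψ holds at some accessible world.
At v: ◇(□r ∨ s) requires □r ∨ s at some successor in {x, y, z}.
  □r ∨ s holds at x, so ◇(□r ∨ s) is true at v.
    At x: □r is true, s is true, so □r ∨ s is true.
      At x: □r requires r at every successor {v, y}.
        At v: r is true.
        At y: r is true.
      So □r is true at x.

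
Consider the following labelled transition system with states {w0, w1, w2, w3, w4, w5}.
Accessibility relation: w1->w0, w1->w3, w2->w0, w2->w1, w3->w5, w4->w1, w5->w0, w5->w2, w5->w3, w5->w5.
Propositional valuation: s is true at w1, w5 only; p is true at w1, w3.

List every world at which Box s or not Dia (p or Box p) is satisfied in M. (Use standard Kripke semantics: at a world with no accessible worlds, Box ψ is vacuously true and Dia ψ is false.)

Let φ = Box s or not Dia (p or Box p). Evaluate φ at each world:
  w0 (successors ∅): φ is true.
  w1 (successors {w0, w3}): φ is false.
  w2 (successors {w0, w1}): φ is false.
  w3 (successors {w5}): φ is true.
  w4 (successors {w1}): φ is true.
  w5 (successors {w0, w2, w3, w5}): φ is false.
For instance, at w5:
  At w5: Box s is false, not Dia (p or Box p) is false, so Box s or not Dia (p or Box p) is false.
    At w5: Box s requires s at every successor {w0, w2, w3, w5}.
      s fails at w0, so Box s is false at w5.
    At w5: Dia (p or Box p) is true, so not Dia (p or Box p) is false.
      At w5: Dia (p or Box p) requires p or Box p at some successor in {w0, w2, w3, w5}.
        p or Box p holds at w0, so Dia (p or Box p) is true at w5.
Satisfying worlds: {w0, w3, w4}

w0, w3, w4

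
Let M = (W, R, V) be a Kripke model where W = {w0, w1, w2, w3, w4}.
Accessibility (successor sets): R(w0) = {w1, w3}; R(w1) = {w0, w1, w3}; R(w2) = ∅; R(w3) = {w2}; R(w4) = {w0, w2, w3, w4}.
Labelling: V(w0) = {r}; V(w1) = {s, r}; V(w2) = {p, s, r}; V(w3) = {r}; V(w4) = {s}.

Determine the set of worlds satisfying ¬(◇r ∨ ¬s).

Let φ = ¬(◇r ∨ ¬s). Evaluate φ at each world:
  w0 (successors {w1, w3}): φ is false.
  w1 (successors {w0, w1, w3}): φ is false.
  w2 (successors ∅): φ is true.
  w3 (successors {w2}): φ is false.
  w4 (successors {w0, w2, w3, w4}): φ is false.
For instance, at w4:
  At w4: ◇r ∨ ¬s is true, so ¬(◇r ∨ ¬s) is false.
    At w4: ◇r is true, ¬s is false, so ◇r ∨ ¬s is true.
      At w4: ◇r requires r at some successor in {w0, w2, w3, w4}.
        r holds at w0, so ◇r is true at w4.
Satisfying worlds: {w2}

w2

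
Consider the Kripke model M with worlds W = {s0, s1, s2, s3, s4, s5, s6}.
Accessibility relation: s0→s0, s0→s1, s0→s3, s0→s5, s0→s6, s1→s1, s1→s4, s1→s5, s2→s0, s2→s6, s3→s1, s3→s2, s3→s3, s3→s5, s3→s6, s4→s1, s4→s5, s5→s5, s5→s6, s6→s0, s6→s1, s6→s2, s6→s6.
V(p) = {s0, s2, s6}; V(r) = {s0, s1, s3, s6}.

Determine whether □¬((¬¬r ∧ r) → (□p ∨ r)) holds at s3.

At s3: □¬((¬¬r ∧ r) → (□p ∨ r)) requires ¬((¬¬r ∧ r) → (□p ∨ r)) at every successor {s1, s2, s3, s5, s6}.
  ¬((¬¬r ∧ r) → (□p ∨ r)) fails at s1, so □¬((¬¬r ∧ r) → (□p ∨ r)) is false at s3.
    At s1: (¬¬r ∧ r) → (□p ∨ r) is true, so ¬((¬¬r ∧ r) → (□p ∨ r)) is false.
      At s1: ¬¬r ∧ r is true, □p ∨ r is true, so (¬¬r ∧ r) → (□p ∨ r) is true.

No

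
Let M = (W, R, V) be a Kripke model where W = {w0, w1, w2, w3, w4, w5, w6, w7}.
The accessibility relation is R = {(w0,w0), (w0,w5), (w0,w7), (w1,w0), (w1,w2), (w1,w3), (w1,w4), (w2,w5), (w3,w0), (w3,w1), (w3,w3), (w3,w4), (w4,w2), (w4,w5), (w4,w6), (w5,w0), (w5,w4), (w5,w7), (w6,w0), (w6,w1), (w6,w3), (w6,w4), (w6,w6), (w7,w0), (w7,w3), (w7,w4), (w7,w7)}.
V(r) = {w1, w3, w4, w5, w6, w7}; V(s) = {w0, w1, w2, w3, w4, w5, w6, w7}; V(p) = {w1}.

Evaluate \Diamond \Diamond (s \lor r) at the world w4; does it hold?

Yes

Recall that \Diamond ψ holds at a world iff ψ holds at some accessible world.
At w4: \Diamond \Diamond (s \lor r) requires \Diamond (s \lor r) at some successor in {w2, w5, w6}.
  \Diamond (s \lor r) holds at w2, so \Diamond \Diamond (s \lor r) is true at w4.
    At w2: \Diamond (s \lor r) requires s \lor r at some successor in {w5}.
      s \lor r holds at w5, so \Diamond (s \lor r) is true at w2.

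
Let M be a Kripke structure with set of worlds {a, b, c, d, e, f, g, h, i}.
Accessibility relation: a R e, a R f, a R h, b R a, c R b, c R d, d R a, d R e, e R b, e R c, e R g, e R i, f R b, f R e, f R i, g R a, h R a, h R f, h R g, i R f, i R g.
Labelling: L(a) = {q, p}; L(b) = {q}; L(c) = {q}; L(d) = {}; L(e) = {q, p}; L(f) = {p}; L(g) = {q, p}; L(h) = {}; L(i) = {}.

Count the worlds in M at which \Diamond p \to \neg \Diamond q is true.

Let φ = \Diamond p \to \neg \Diamond q. Evaluate φ at each world:
  a (successors {e, f, h}): φ is false.
  b (successors {a}): φ is false.
  c (successors {b, d}): φ is true.
  d (successors {a, e}): φ is false.
  e (successors {b, c, g, i}): φ is false.
  f (successors {b, e, i}): φ is false.
  g (successors {a}): φ is false.
  h (successors {a, f, g}): φ is false.
  i (successors {f, g}): φ is false.
For instance, at d:
  At d: \Diamond p is true, \neg \Diamond q is false, so \Diamond p \to \neg \Diamond q is false.
    At d: \Diamond p requires p at some successor in {a, e}.
      p holds at a, so \Diamond p is true at d.
    At d: \Diamond q is true, so \neg \Diamond q is false.
      At d: \Diamond q requires q at some successor in {a, e}.
        q holds at a, so \Diamond q is true at d.
Satisfying worlds: {c}

1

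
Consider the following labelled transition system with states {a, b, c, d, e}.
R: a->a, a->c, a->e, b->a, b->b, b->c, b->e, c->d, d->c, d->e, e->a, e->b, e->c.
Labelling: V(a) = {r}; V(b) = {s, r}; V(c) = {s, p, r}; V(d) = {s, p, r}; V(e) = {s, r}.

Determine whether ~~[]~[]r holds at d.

At d: ~[]~[]r is true, so ~~[]~[]r is false.
  At d: []~[]r is false, so ~[]~[]r is true.
    At d: []~[]r requires ~[]r at every successor {c, e}.
      ~[]r fails at c, so []~[]r is false at d.

No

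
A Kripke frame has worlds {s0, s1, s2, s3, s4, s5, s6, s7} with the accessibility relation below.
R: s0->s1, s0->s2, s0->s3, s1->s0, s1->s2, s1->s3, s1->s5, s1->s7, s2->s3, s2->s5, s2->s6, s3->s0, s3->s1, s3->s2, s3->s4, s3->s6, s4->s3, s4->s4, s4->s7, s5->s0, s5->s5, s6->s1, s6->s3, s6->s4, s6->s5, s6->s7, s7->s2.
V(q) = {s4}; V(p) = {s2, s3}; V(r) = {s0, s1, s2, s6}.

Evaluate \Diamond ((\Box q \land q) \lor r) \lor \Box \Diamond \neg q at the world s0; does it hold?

Yes

Recall that \Box ψ holds at a world iff ψ holds at every accessible world, and \Diamond ψ holds iff ψ holds at some accessible world.
At s0: \Diamond ((\Box q \land q) \lor r) is true, \Box \Diamond \neg q is true, so \Diamond ((\Box q \land q) \lor r) \lor \Box \Diamond \neg q is true.
  At s0: \Diamond ((\Box q \land q) \lor r) requires (\Box q \land q) \lor r at some successor in {s1, s2, s3}.
    (\Box q \land q) \lor r holds at s1, so \Diamond ((\Box q \land q) \lor r) is true at s0.
      At s1: \Box q \land q is false, r is true, so (\Box q \land q) \lor r is true.
  At s0: \Box \Diamond \neg q requires \Diamond \neg q at every successor {s1, s2, s3}.
      At s1: \Diamond \neg q requires \neg q at some successor in {s0, s2, s3, s5, s7}.
        \neg q holds at s0, so \Diamond \neg q is true at s1.
      At s2: \Diamond \neg q requires \neg q at some successor in {s3, s5, s6}.
        \neg q holds at s3, so \Diamond \neg q is true at s2.
      At s3: \Diamond \neg q requires \neg q at some successor in {s0, s1, s2, s4, s6}.
        \neg q holds at s0, so \Diamond \neg q is true at s3.
  So \Box \Diamond \neg q is true at s0.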